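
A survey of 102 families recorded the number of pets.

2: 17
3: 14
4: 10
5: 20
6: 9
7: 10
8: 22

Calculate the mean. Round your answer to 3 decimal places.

Values: 2, 3, 4, 5, 6, 7, 8
Σfx = 17×2 + 14×3 + 10×4 + 20×5 + 9×6 + 10×7 + 22×8 = 516
n = Σf = 102
Mean = 516 / 102 = 5.0588

5.059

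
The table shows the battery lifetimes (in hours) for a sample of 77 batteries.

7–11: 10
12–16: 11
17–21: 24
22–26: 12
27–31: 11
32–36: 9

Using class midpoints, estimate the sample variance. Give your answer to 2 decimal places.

Midpoints: 9, 14, 19, 24, 29, 34
n = 77, Σfm = 1613, mean = 20.9481
Σfm² = 38197
Σf(m − x̄)² = Σfm² − (Σfm)²/n = 38197 − 1613²/77 = 4407.7922
Sample variance = 4407.7922 / 76 = 57.9973

58.00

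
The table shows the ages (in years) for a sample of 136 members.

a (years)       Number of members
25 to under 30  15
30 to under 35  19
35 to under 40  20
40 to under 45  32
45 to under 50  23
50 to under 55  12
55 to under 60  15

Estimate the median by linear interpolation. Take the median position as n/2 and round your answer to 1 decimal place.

42.2

Cumulative frequencies: 15, 34, 54, 86, 109, 121, 136
n = 136; position = n/2 = 68.
This falls in the class 40 to under 45: L = 40, F = 54, f = 32, h = 5.
Median ≈ 40 + ((68 − 54) / 32) × 5 = 42.1875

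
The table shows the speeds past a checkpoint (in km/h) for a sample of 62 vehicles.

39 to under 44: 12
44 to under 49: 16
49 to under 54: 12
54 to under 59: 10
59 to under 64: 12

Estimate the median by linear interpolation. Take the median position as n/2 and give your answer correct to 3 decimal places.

50.250

Cumulative frequencies: 12, 28, 40, 50, 62
n = 62; position = n/2 = 31.
This falls in the class 49 to under 54: L = 49, F = 28, f = 12, h = 5.
Median ≈ 49 + ((31 − 28) / 12) × 5 = 50.2500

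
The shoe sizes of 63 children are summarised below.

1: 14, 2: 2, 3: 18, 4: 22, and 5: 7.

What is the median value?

3

Cumulative frequencies: 14, 16, 34, 56, 63
n = 63, so the median is the value in position (n+1)/2 = 32.
Position 32 falls at value 3.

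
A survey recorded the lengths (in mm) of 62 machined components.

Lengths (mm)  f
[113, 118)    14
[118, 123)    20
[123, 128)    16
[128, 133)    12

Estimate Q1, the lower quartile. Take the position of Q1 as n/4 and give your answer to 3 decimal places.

Cumulative frequencies: 14, 34, 50, 62
n = 62; position = n/4 = 15.5.
This falls in the class [118, 123): L = 118, F = 14, f = 20, h = 5.
Lower quartile ≈ 118 + ((15.5 − 14) / 20) × 5 = 118.3750

118.375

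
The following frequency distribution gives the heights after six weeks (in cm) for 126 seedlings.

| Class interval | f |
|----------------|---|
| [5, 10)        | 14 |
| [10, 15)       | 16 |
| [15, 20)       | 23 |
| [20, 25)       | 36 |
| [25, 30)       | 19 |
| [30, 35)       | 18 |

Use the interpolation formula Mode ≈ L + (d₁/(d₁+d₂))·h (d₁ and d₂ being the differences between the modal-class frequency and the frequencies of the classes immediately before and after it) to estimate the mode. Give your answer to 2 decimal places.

Modal class: [20, 25) (highest frequency 36).
d₁ = 36 − 23 = 13, d₂ = 36 − 19 = 17
Mode ≈ 20 + (13/(13+17)) × 5 = 20 + 2.1667 = 22.1667

22.17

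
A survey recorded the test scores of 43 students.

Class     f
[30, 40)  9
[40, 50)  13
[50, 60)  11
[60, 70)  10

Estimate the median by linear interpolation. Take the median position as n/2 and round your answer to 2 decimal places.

Cumulative frequencies: 9, 22, 33, 43
n = 43; position = n/2 = 21.5.
This falls in the class [40, 50): L = 40, F = 9, f = 13, h = 10.
Median ≈ 40 + ((21.5 − 9) / 13) × 10 = 49.6154

49.62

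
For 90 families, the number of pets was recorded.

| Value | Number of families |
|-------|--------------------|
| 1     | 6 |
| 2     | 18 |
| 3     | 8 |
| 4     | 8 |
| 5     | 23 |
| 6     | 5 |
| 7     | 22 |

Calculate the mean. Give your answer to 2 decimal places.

4.41

Values: 1, 2, 3, 4, 5, 6, 7
Σfx = 6×1 + 18×2 + 8×3 + 8×4 + 23×5 + 5×6 + 22×7 = 397
n = Σf = 90
Mean = 397 / 90 = 4.4111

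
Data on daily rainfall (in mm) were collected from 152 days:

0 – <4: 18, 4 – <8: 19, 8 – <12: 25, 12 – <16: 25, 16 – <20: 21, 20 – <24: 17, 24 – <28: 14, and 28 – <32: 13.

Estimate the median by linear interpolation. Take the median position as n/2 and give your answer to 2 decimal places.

14.24

Cumulative frequencies: 18, 37, 62, 87, 108, 125, 139, 152
n = 152; position = n/2 = 76.
This falls in the class 12 – <16: L = 12, F = 62, f = 25, h = 4.
Median ≈ 12 + ((76 − 62) / 25) × 4 = 14.2400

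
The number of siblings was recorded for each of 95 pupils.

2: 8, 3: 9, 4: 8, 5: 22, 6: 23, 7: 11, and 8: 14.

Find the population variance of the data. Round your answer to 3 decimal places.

Values: 2, 3, 4, 5, 6, 7, 8
n = 95, Σfx = 512, mean = 5.3895
Σfx² = 3054
Σf(x − x̄)² = Σfx² − (Σfx)²/n = 3054 − 512²/95 = 294.5895
Population variance = 294.5895 / 95 = 3.1009

3.101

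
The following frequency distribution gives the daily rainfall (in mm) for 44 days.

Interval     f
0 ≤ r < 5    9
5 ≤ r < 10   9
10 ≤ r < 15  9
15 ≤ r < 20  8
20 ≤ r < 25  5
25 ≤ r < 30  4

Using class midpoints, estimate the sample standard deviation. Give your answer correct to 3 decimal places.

Midpoints: 2.5, 7.5, 12.5, 17.5, 22.5, 27.5
n = 44, Σfm = 565, mean = 12.8409
Σfm² = 9975
Σf(m − x̄)² = Σfm² − (Σfm)²/n = 9975 − 565²/44 = 2719.8864
Sample variance = 2719.8864 / 43 = 63.2532
Standard deviation = √63.2532 = 7.9532

7.953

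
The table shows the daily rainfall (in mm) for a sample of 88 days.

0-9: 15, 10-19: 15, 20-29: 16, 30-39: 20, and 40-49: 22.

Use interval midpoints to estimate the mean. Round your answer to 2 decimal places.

26.66

Midpoints: 4.5, 14.5, 24.5, 34.5, 44.5
Σfm = 15×4.5 + 15×14.5 + 16×24.5 + 20×34.5 + 22×44.5 = 2346
n = Σf = 88
Mean = 2346 / 88 = 26.6591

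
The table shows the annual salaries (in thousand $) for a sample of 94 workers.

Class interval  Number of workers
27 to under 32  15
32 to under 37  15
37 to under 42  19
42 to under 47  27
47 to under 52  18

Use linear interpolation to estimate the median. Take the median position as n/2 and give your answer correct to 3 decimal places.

Cumulative frequencies: 15, 30, 49, 76, 94
n = 94; position = n/2 = 47.
This falls in the class 37 to under 42: L = 37, F = 30, f = 19, h = 5.
Median ≈ 37 + ((47 − 30) / 19) × 5 = 41.4737

41.474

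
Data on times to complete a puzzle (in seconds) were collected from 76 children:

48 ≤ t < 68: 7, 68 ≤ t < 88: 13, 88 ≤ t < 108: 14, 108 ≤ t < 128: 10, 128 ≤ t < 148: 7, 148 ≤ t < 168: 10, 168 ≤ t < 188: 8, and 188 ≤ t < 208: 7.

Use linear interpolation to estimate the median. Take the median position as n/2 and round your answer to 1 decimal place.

Cumulative frequencies: 7, 20, 34, 44, 51, 61, 69, 76
n = 76; position = n/2 = 38.
This falls in the class 108 ≤ t < 128: L = 108, F = 34, f = 10, h = 20.
Median ≈ 108 + ((38 − 34) / 10) × 20 = 116.0000

116.0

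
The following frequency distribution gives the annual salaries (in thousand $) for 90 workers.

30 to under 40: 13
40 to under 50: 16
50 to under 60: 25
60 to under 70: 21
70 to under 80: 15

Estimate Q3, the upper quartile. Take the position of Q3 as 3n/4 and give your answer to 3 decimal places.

66.429

Cumulative frequencies: 13, 29, 54, 75, 90
n = 90; position = 3n/4 = 67.5.
This falls in the class 60 to under 70: L = 60, F = 54, f = 21, h = 10.
Upper quartile ≈ 60 + ((67.5 − 54) / 21) × 10 = 66.4286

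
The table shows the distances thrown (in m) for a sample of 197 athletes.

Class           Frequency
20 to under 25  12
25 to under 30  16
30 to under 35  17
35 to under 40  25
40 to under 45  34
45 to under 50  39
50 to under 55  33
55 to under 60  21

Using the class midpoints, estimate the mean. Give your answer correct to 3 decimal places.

42.830

Midpoints: 22.5, 27.5, 32.5, 37.5, 42.5, 47.5, 52.5, 57.5
Σfm = 12×22.5 + 16×27.5 + 17×32.5 + 25×37.5 + 34×42.5 + 39×47.5 + 33×52.5 + 21×57.5 = 8437.5
n = Σf = 197
Mean = 8437.5 / 197 = 42.8299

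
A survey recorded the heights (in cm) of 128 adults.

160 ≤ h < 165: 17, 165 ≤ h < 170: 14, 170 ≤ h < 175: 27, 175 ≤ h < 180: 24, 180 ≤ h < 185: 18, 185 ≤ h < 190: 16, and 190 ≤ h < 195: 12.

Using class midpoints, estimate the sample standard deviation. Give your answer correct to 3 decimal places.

9.124

Midpoints: 162.5, 167.5, 172.5, 177.5, 182.5, 187.5, 192.5
n = 128, Σfm = 22620, mean = 176.7188
Σfm² = 4007950
Σf(m − x̄)² = Σfm² − (Σfm)²/n = 4007950 − 22620²/128 = 10571.8750
Sample variance = 10571.8750 / 127 = 83.2431
Standard deviation = √83.2431 = 9.1238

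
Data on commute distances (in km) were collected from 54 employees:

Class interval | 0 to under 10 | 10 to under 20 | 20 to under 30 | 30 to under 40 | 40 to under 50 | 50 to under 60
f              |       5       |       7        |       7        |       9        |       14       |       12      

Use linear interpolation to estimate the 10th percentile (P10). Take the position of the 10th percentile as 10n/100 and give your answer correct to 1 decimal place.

10.6

Cumulative frequencies: 5, 12, 19, 28, 42, 54
n = 54; position = 10n/100 = 5.4.
This falls in the class 10 to under 20: L = 10, F = 5, f = 7, h = 10.
10th percentile ≈ 10 + ((5.4 − 5) / 7) × 10 = 10.5714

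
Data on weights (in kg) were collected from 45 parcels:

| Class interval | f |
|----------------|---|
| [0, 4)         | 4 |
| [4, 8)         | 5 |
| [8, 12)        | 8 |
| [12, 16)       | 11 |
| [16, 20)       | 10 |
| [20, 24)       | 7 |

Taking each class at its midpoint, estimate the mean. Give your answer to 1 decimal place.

Midpoints: 2, 6, 10, 14, 18, 22
Σfm = 4×2 + 5×6 + 8×10 + 11×14 + 10×18 + 7×22 = 606
n = Σf = 45
Mean = 606 / 45 = 13.4667

13.5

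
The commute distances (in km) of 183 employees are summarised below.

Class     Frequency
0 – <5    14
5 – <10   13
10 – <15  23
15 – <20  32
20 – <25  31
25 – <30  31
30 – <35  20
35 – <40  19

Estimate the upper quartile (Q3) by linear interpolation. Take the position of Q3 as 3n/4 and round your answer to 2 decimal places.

28.91

Cumulative frequencies: 14, 27, 50, 82, 113, 144, 164, 183
n = 183; position = 3n/4 = 137.25.
This falls in the class 25 – <30: L = 25, F = 113, f = 31, h = 5.
Upper quartile ≈ 25 + ((137.25 − 113) / 31) × 5 = 28.9113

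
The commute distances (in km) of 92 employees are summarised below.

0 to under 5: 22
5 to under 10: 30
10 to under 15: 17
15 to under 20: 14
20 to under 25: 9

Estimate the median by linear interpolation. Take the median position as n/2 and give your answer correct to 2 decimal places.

9.00

Cumulative frequencies: 22, 52, 69, 83, 92
n = 92; position = n/2 = 46.
This falls in the class 5 to under 10: L = 5, F = 22, f = 30, h = 5.
Median ≈ 5 + ((46 − 22) / 30) × 5 = 9.0000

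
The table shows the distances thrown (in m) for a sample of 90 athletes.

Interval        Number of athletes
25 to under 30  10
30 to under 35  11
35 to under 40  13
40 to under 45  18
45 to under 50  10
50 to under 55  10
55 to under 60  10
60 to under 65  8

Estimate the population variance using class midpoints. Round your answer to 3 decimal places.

113.028

Midpoints: 27.5, 32.5, 37.5, 42.5, 47.5, 52.5, 57.5, 62.5
n = 90, Σfm = 3960, mean = 44.0000
Σfm² = 184412.5
Σf(m − x̄)² = Σfm² − (Σfm)²/n = 184412.5 − 3960²/90 = 10172.5000
Population variance = 10172.5000 / 90 = 113.0278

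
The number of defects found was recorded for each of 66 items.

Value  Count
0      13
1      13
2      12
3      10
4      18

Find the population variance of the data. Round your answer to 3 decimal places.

2.216

Values: 0, 1, 2, 3, 4
n = 66, Σfx = 139, mean = 2.1061
Σfx² = 439
Σf(x − x̄)² = Σfx² − (Σfx)²/n = 439 − 139²/66 = 146.2576
Population variance = 146.2576 / 66 = 2.2160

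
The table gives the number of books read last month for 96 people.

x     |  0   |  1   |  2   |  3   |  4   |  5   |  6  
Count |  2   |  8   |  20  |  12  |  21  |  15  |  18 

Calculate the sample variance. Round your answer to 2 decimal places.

2.86

Values: 0, 1, 2, 3, 4, 5, 6
n = 96, Σfx = 351, mean = 3.6562
Σfx² = 1555
Σf(x − x̄)² = Σfx² − (Σfx)²/n = 1555 − 351²/96 = 271.6562
Sample variance = 271.6562 / 95 = 2.8595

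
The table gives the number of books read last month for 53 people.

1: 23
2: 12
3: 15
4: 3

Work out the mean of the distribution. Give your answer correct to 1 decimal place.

Values: 1, 2, 3, 4
Σfx = 23×1 + 12×2 + 15×3 + 3×4 = 104
n = Σf = 53
Mean = 104 / 53 = 1.9623

2.0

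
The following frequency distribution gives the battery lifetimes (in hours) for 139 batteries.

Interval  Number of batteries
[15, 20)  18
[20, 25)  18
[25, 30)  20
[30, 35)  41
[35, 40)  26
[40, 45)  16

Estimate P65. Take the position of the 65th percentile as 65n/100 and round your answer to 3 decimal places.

34.189

Cumulative frequencies: 18, 36, 56, 97, 123, 139
n = 139; position = 65n/100 = 90.35.
This falls in the class [30, 35): L = 30, F = 56, f = 41, h = 5.
65th percentile ≈ 30 + ((90.35 − 56) / 41) × 5 = 34.1890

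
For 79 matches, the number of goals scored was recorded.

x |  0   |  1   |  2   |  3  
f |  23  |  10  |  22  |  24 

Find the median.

Cumulative frequencies: 23, 33, 55, 79
n = 79, so the median is the value in position (n+1)/2 = 40.
Position 40 falls at value 2.

2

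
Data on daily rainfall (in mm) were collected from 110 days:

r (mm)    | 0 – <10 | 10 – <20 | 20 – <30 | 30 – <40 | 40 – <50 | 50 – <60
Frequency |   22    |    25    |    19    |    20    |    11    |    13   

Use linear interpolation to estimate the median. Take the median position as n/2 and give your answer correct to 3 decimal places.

24.211

Cumulative frequencies: 22, 47, 66, 86, 97, 110
n = 110; position = n/2 = 55.
This falls in the class 20 – <30: L = 20, F = 47, f = 19, h = 10.
Median ≈ 20 + ((55 − 47) / 19) × 10 = 24.2105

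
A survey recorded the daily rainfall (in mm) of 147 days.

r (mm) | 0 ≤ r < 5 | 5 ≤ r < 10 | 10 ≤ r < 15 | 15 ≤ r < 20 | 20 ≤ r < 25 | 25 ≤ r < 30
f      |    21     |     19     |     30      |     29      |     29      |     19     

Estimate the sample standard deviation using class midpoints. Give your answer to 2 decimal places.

7.98

Midpoints: 2.5, 7.5, 12.5, 17.5, 22.5, 27.5
n = 147, Σfm = 2252.5, mean = 15.3231
Σfm² = 43818.75
Σf(m − x̄)² = Σfm² − (Σfm)²/n = 43818.75 − 2252.5²/147 = 9303.4014
Sample variance = 9303.4014 / 146 = 63.7219
Standard deviation = √63.7219 = 7.9826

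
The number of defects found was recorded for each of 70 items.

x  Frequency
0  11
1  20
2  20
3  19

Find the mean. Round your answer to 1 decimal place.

1.7

Values: 0, 1, 2, 3
Σfx = 11×0 + 20×1 + 20×2 + 19×3 = 117
n = Σf = 70
Mean = 117 / 70 = 1.6714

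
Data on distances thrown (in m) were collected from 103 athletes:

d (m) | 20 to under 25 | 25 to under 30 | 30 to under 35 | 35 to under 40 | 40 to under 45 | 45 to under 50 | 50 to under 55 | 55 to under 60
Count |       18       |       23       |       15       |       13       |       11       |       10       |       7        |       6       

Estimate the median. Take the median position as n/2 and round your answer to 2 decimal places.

33.50

Cumulative frequencies: 18, 41, 56, 69, 80, 90, 97, 103
n = 103; position = n/2 = 51.5.
This falls in the class 30 to under 35: L = 30, F = 41, f = 15, h = 5.
Median ≈ 30 + ((51.5 − 41) / 15) × 5 = 33.5000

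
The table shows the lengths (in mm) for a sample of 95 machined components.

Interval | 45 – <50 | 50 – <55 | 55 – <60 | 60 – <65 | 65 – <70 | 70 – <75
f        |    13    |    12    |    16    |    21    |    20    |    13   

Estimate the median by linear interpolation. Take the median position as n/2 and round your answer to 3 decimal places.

61.548

Cumulative frequencies: 13, 25, 41, 62, 82, 95
n = 95; position = n/2 = 47.5.
This falls in the class 60 – <65: L = 60, F = 41, f = 21, h = 5.
Median ≈ 60 + ((47.5 − 41) / 21) × 5 = 61.5476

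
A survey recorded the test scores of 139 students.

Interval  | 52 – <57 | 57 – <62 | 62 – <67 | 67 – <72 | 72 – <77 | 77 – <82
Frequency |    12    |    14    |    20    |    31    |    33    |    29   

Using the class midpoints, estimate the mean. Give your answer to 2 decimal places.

Midpoints: 54.5, 59.5, 64.5, 69.5, 74.5, 79.5
Σfm = 12×54.5 + 14×59.5 + 20×64.5 + 31×69.5 + 33×74.5 + 29×79.5 = 9695.5
n = Σf = 139
Mean = 9695.5 / 139 = 69.7518

69.75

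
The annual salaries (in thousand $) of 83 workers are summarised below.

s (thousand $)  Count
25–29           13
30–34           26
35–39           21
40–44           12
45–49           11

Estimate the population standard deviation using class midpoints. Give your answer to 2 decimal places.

6.26

Midpoints: 27, 32, 37, 42, 47
n = 83, Σfm = 2981, mean = 35.9157
Σfm² = 110317
Σf(m − x̄)² = Σfm² − (Σfm)²/n = 110317 − 2981²/83 = 3252.4096
Population variance = 3252.4096 / 83 = 39.1857
Standard deviation = √39.1857 = 6.2598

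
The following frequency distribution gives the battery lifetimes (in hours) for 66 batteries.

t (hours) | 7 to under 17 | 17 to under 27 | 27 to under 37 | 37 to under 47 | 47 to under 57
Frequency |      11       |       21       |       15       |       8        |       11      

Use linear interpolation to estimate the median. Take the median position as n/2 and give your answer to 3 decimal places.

27.667

Cumulative frequencies: 11, 32, 47, 55, 66
n = 66; position = n/2 = 33.
This falls in the class 27 to under 37: L = 27, F = 32, f = 15, h = 10.
Median ≈ 27 + ((33 − 32) / 15) × 10 = 27.6667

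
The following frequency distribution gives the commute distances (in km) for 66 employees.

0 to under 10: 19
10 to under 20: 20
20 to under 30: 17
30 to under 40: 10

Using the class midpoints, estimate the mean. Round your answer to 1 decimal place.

17.7

Midpoints: 5, 15, 25, 35
Σfm = 19×5 + 20×15 + 17×25 + 10×35 = 1170
n = Σf = 66
Mean = 1170 / 66 = 17.7273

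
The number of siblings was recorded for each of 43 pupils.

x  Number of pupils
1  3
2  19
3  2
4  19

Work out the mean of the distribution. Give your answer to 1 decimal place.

Values: 1, 2, 3, 4
Σfx = 3×1 + 19×2 + 2×3 + 19×4 = 123
n = Σf = 43
Mean = 123 / 43 = 2.8605

2.9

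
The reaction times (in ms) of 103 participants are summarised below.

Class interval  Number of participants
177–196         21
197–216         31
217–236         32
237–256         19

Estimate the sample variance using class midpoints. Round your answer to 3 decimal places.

Midpoints: 186.5, 206.5, 226.5, 246.5
n = 103, Σfm = 22249.5, mean = 216.0146
Σfm² = 4848491.75
Σf(m − x̄)² = Σfm² − (Σfm)²/n = 4848491.75 − 22249.5²/103 = 42275.7282
Sample variance = 42275.7282 / 102 = 414.4679

414.468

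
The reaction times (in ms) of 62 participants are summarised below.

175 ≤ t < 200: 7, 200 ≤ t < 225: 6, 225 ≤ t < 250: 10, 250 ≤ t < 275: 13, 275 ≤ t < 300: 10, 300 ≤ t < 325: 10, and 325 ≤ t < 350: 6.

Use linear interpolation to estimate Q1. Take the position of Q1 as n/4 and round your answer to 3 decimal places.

Cumulative frequencies: 7, 13, 23, 36, 46, 56, 62
n = 62; position = n/4 = 15.5.
This falls in the class 225 ≤ t < 250: L = 225, F = 13, f = 10, h = 25.
Lower quartile ≈ 225 + ((15.5 − 13) / 10) × 25 = 231.2500

231.250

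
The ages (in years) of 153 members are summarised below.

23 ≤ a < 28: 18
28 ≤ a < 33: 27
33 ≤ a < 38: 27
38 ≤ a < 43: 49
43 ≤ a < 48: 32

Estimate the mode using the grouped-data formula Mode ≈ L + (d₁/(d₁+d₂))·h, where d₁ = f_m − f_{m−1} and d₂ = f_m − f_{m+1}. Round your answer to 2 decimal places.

Modal class: 38 ≤ a < 43 (highest frequency 49).
d₁ = 49 − 27 = 22, d₂ = 49 − 32 = 17
Mode ≈ 38 + (22/(22+17)) × 5 = 38 + 2.8205 = 40.8205

40.82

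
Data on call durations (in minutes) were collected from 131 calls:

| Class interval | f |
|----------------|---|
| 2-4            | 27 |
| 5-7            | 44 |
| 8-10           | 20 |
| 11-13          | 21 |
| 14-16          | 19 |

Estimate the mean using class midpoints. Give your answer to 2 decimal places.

Midpoints: 3, 6, 9, 12, 15
Σfm = 27×3 + 44×6 + 20×9 + 21×12 + 19×15 = 1062
n = Σf = 131
Mean = 1062 / 131 = 8.1069

8.11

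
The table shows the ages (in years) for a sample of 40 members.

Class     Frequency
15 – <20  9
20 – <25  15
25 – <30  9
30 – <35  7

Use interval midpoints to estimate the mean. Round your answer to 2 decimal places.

24.25

Midpoints: 17.5, 22.5, 27.5, 32.5
Σfm = 9×17.5 + 15×22.5 + 9×27.5 + 7×32.5 = 970
n = Σf = 40
Mean = 970 / 40 = 24.2500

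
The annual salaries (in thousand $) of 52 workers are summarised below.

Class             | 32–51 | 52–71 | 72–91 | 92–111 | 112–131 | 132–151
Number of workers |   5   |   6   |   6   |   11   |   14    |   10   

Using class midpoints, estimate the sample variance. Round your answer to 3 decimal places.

1011.614

Midpoints: 41.5, 61.5, 81.5, 101.5, 121.5, 141.5
n = 52, Σfm = 5298, mean = 101.8846
Σfm² = 591377
Σf(m − x̄)² = Σfm² − (Σfm)²/n = 591377 − 5298²/52 = 51592.3077
Sample variance = 51592.3077 / 51 = 1011.6139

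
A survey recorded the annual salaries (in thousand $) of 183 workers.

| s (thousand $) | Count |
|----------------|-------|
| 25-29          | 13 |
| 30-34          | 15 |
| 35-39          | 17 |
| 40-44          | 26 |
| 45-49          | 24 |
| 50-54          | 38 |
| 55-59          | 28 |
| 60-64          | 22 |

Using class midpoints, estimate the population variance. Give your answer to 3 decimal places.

Midpoints: 27, 32, 37, 42, 47, 52, 57, 62
n = 183, Σfm = 8616, mean = 47.0820
Σfm² = 425282
Σf(m − x̄)² = Σfm² − (Σfm)²/n = 425282 − 8616²/183 = 19623.7705
Population variance = 19623.7705 / 183 = 107.2337

107.234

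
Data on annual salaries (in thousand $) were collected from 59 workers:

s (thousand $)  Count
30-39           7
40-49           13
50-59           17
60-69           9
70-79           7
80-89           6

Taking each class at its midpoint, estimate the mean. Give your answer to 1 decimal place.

Midpoints: 34.5, 44.5, 54.5, 64.5, 74.5, 84.5
Σfm = 7×34.5 + 13×44.5 + 17×54.5 + 9×64.5 + 7×74.5 + 6×84.5 = 3355.5
n = Σf = 59
Mean = 3355.5 / 59 = 56.8729

56.9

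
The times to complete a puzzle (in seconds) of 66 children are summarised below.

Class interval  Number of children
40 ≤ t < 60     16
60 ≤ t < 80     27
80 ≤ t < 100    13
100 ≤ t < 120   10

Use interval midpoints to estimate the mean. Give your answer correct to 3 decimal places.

Midpoints: 50, 70, 90, 110
Σfm = 16×50 + 27×70 + 13×90 + 10×110 = 4960
n = Σf = 66
Mean = 4960 / 66 = 75.1515

75.152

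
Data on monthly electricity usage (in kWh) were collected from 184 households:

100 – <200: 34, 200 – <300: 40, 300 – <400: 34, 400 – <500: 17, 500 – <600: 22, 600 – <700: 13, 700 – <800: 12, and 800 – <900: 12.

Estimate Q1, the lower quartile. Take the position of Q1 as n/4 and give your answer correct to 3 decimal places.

230.000

Cumulative frequencies: 34, 74, 108, 125, 147, 160, 172, 184
n = 184; position = n/4 = 46.
This falls in the class 200 – <300: L = 200, F = 34, f = 40, h = 100.
Lower quartile ≈ 200 + ((46 − 34) / 40) × 100 = 230.0000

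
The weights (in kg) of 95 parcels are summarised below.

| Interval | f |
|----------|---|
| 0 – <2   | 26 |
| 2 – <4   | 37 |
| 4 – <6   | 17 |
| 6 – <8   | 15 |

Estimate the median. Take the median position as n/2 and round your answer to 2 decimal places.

3.16

Cumulative frequencies: 26, 63, 80, 95
n = 95; position = n/2 = 47.5.
This falls in the class 2 – <4: L = 2, F = 26, f = 37, h = 2.
Median ≈ 2 + ((47.5 − 26) / 37) × 2 = 3.1622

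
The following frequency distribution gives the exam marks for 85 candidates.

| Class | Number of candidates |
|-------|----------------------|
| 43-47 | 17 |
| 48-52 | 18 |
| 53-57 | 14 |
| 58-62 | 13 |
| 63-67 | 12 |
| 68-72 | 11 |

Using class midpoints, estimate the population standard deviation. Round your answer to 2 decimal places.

Midpoints: 45, 50, 55, 60, 65, 70
n = 85, Σfm = 4765, mean = 56.0588
Σfm² = 273175
Σf(m − x̄)² = Σfm² − (Σfm)²/n = 273175 − 4765²/85 = 6054.7059
Population variance = 6054.7059 / 85 = 71.2318
Standard deviation = √71.2318 = 8.4399

8.44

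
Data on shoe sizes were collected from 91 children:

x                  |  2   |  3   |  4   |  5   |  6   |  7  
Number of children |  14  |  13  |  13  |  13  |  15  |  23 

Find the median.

Cumulative frequencies: 14, 27, 40, 53, 68, 91
n = 91, so the median is the value in position (n+1)/2 = 46.
Position 46 falls at value 5.

5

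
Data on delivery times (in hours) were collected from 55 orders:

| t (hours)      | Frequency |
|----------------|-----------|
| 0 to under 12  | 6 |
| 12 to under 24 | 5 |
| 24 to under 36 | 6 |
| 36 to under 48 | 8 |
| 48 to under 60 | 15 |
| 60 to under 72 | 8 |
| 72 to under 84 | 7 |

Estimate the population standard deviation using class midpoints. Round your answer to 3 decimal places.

21.955

Midpoints: 6, 18, 30, 42, 54, 66, 78
n = 55, Σfm = 2526, mean = 45.9273
Σfm² = 142524
Σf(m − x̄)² = Σfm² − (Σfm)²/n = 142524 − 2526²/55 = 26511.7091
Population variance = 26511.7091 / 55 = 482.0311
Standard deviation = √482.0311 = 21.9552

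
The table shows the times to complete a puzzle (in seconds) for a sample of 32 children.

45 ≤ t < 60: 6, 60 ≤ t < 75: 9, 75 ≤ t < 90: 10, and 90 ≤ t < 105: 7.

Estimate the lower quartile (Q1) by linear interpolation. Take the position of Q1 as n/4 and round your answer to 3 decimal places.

Cumulative frequencies: 6, 15, 25, 32
n = 32; position = n/4 = 8.
This falls in the class 60 ≤ t < 75: L = 60, F = 6, f = 9, h = 15.
Lower quartile ≈ 60 + ((8 − 6) / 9) × 15 = 63.3333

63.333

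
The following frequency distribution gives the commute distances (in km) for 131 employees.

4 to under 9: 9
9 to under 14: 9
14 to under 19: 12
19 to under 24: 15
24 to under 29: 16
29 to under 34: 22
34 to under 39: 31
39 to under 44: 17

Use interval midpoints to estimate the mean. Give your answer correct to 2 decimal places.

Midpoints: 6.5, 11.5, 16.5, 21.5, 26.5, 31.5, 36.5, 41.5
Σfm = 9×6.5 + 9×11.5 + 12×16.5 + 15×21.5 + 16×26.5 + 22×31.5 + 31×36.5 + 17×41.5 = 3636.5
n = Σf = 131
Mean = 3636.5 / 131 = 27.7595

27.76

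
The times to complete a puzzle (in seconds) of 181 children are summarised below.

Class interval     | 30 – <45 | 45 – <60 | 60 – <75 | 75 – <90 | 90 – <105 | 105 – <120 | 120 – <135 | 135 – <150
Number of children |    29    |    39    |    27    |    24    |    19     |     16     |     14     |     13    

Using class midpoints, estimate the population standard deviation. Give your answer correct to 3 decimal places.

32.483

Midpoints: 37.5, 52.5, 67.5, 82.5, 97.5, 112.5, 127.5, 142.5
n = 181, Σfm = 14227.5, mean = 78.6050
Σfm² = 1309331.25
Σf(m − x̄)² = Σfm² − (Σfm)²/n = 1309331.25 − 14227.5²/181 = 190979.0055
Population variance = 190979.0055 / 181 = 1055.1326
Standard deviation = √1055.1326 = 32.4828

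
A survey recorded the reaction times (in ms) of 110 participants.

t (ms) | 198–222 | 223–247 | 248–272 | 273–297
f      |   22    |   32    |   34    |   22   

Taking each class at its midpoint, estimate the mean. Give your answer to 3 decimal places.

Midpoints: 210, 235, 260, 285
Σfm = 22×210 + 32×235 + 34×260 + 22×285 = 27250
n = Σf = 110
Mean = 27250 / 110 = 247.7273

247.727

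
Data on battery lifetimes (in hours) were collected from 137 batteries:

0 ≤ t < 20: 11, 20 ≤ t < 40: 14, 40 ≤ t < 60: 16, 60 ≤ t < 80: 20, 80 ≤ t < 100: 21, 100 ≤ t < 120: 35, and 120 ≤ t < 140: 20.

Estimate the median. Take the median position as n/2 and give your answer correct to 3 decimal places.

Cumulative frequencies: 11, 25, 41, 61, 82, 117, 137
n = 137; position = n/2 = 68.5.
This falls in the class 80 ≤ t < 100: L = 80, F = 61, f = 21, h = 20.
Median ≈ 80 + ((68.5 − 61) / 21) × 20 = 87.1429

87.143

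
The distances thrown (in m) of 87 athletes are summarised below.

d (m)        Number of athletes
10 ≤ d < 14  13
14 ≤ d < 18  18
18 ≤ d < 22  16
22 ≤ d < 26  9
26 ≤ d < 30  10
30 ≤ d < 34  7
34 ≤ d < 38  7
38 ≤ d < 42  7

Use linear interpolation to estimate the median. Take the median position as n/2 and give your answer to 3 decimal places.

Cumulative frequencies: 13, 31, 47, 56, 66, 73, 80, 87
n = 87; position = n/2 = 43.5.
This falls in the class 18 ≤ d < 22: L = 18, F = 31, f = 16, h = 4.
Median ≈ 18 + ((43.5 − 31) / 16) × 4 = 21.1250

21.125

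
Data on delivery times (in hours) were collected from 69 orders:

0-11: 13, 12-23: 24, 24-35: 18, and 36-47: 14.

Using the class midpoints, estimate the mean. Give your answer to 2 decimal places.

Midpoints: 5.5, 17.5, 29.5, 41.5
Σfm = 13×5.5 + 24×17.5 + 18×29.5 + 14×41.5 = 1603.5
n = Σf = 69
Mean = 1603.5 / 69 = 23.2391

23.24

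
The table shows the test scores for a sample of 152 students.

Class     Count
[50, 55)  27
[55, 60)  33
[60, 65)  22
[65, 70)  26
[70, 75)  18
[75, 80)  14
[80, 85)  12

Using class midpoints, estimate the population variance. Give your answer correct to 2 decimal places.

87.04

Midpoints: 52.5, 57.5, 62.5, 67.5, 72.5, 77.5, 82.5
n = 152, Σfm = 9825, mean = 64.6382
Σfm² = 648300
Σf(m − x̄)² = Σfm² − (Σfm)²/n = 648300 − 9825²/152 = 13230.0987
Population variance = 13230.0987 / 152 = 87.0401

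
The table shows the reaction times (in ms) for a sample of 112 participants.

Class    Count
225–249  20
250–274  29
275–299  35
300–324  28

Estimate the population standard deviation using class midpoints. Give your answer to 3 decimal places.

Midpoints: 237, 262, 287, 312
n = 112, Σfm = 31119, mean = 277.8482
Σfm² = 8722603
Σf(m − x̄)² = Σfm² − (Σfm)²/n = 8722603 − 31119²/112 = 76244.4196
Population variance = 76244.4196 / 112 = 680.7537
Standard deviation = √680.7537 = 26.0913

26.091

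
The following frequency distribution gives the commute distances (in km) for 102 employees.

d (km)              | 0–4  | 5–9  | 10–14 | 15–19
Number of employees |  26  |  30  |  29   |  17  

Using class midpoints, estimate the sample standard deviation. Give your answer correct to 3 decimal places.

5.208

Midpoints: 2, 7, 12, 17
n = 102, Σfm = 899, mean = 8.8137
Σfm² = 10663
Σf(m − x̄)² = Σfm² − (Σfm)²/n = 10663 − 899²/102 = 2739.4608
Sample variance = 2739.4608 / 101 = 27.1234
Standard deviation = √27.1234 = 5.2080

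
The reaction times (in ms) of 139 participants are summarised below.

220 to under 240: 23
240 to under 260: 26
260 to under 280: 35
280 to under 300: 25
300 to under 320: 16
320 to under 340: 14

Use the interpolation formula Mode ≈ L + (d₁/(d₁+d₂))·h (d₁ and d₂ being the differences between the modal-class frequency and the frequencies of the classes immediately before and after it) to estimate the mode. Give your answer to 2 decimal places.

269.47

Modal class: 260 to under 280 (highest frequency 35).
d₁ = 35 − 26 = 9, d₂ = 35 − 25 = 10
Mode ≈ 260 + (9/(9+10)) × 20 = 260 + 9.4737 = 269.4737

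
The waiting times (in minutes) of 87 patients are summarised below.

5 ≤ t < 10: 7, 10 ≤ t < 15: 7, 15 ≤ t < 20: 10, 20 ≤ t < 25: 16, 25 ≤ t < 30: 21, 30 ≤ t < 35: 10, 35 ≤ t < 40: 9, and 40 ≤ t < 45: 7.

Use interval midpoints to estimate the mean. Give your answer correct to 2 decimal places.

25.43

Midpoints: 7.5, 12.5, 17.5, 22.5, 27.5, 32.5, 37.5, 42.5
Σfm = 7×7.5 + 7×12.5 + 10×17.5 + 16×22.5 + 21×27.5 + 10×32.5 + 9×37.5 + 7×42.5 = 2212.5
n = Σf = 87
Mean = 2212.5 / 87 = 25.4310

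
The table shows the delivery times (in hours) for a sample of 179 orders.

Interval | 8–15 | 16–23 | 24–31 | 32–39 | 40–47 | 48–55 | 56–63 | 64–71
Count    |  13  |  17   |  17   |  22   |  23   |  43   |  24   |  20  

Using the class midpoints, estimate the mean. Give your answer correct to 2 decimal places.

43.14

Midpoints: 11.5, 19.5, 27.5, 35.5, 43.5, 51.5, 59.5, 67.5
Σfm = 13×11.5 + 17×19.5 + 17×27.5 + 22×35.5 + 23×43.5 + 43×51.5 + 24×59.5 + 20×67.5 = 7722.5
n = Σf = 179
Mean = 7722.5 / 179 = 43.1425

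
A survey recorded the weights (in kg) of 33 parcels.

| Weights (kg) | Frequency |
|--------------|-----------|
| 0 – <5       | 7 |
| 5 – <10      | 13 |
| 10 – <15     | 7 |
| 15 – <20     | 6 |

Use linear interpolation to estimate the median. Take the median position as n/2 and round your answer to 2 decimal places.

8.65

Cumulative frequencies: 7, 20, 27, 33
n = 33; position = n/2 = 16.5.
This falls in the class 5 – <10: L = 5, F = 7, f = 13, h = 5.
Median ≈ 5 + ((16.5 − 7) / 13) × 5 = 8.6538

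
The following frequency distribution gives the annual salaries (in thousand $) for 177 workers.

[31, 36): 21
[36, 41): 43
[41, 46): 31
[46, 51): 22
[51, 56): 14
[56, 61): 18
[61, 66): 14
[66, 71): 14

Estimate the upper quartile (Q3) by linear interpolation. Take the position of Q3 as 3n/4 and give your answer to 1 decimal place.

56.5

Cumulative frequencies: 21, 64, 95, 117, 131, 149, 163, 177
n = 177; position = 3n/4 = 132.75.
This falls in the class [56, 61): L = 56, F = 131, f = 18, h = 5.
Upper quartile ≈ 56 + ((132.75 − 131) / 18) × 5 = 56.4861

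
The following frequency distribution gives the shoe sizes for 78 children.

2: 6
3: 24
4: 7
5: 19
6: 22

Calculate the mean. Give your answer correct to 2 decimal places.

4.35

Values: 2, 3, 4, 5, 6
Σfx = 6×2 + 24×3 + 7×4 + 19×5 + 22×6 = 339
n = Σf = 78
Mean = 339 / 78 = 4.3462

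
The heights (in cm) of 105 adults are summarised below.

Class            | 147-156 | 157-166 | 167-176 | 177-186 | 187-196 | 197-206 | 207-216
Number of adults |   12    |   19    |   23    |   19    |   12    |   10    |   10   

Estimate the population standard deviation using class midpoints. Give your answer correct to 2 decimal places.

Midpoints: 151.5, 161.5, 171.5, 181.5, 191.5, 201.5, 211.5
n = 105, Σfm = 18707.5, mean = 178.1667
Σfm² = 3366786.25
Σf(m − x̄)² = Σfm² − (Σfm)²/n = 3366786.25 − 18707.5²/105 = 33733.3333
Population variance = 33733.3333 / 105 = 321.2698
Standard deviation = √321.2698 = 17.9240

17.92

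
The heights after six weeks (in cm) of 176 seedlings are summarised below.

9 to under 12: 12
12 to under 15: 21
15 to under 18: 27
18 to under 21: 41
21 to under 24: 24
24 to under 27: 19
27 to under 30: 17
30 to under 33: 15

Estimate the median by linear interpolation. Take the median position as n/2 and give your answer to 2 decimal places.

20.05

Cumulative frequencies: 12, 33, 60, 101, 125, 144, 161, 176
n = 176; position = n/2 = 88.
This falls in the class 18 to under 21: L = 18, F = 60, f = 41, h = 3.
Median ≈ 18 + ((88 − 60) / 41) × 3 = 20.0488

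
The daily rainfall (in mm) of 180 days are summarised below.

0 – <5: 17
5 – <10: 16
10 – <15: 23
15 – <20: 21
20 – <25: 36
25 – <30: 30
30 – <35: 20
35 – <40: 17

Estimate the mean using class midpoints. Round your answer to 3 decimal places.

Midpoints: 2.5, 7.5, 12.5, 17.5, 22.5, 27.5, 32.5, 37.5
Σfm = 17×2.5 + 16×7.5 + 23×12.5 + 21×17.5 + 36×22.5 + 30×27.5 + 20×32.5 + 17×37.5 = 3740
n = Σf = 180
Mean = 3740 / 180 = 20.7778

20.778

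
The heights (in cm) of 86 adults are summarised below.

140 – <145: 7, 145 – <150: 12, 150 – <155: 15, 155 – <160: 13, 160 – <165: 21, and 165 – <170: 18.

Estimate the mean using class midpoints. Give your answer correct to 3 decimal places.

Midpoints: 142.5, 147.5, 152.5, 157.5, 162.5, 167.5
Σfm = 7×142.5 + 12×147.5 + 15×152.5 + 13×157.5 + 21×162.5 + 18×167.5 = 13530
n = Σf = 86
Mean = 13530 / 86 = 157.3256

157.326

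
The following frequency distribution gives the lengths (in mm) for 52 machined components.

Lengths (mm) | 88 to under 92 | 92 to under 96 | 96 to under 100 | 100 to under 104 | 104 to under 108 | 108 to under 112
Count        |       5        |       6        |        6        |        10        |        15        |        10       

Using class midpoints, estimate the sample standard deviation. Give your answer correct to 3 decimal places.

Midpoints: 90, 94, 98, 102, 106, 110
n = 52, Σfm = 5312, mean = 102.1538
Σfm² = 544720
Σf(m − x̄)² = Σfm² − (Σfm)²/n = 544720 − 5312²/52 = 2078.7692
Sample variance = 2078.7692 / 51 = 40.7602
Standard deviation = √40.7602 = 6.3844

6.384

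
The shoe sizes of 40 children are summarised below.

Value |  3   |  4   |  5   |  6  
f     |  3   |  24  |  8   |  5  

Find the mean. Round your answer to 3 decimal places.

Values: 3, 4, 5, 6
Σfx = 3×3 + 24×4 + 8×5 + 5×6 = 175
n = Σf = 40
Mean = 175 / 40 = 4.3750

4.375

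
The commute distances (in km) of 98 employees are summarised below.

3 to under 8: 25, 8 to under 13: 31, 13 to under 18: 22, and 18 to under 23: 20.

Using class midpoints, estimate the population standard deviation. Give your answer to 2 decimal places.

Midpoints: 5.5, 10.5, 15.5, 20.5
n = 98, Σfm = 1214, mean = 12.3878
Σfm² = 17864.5
Σf(m − x̄)² = Σfm² − (Σfm)²/n = 17864.5 − 1214²/98 = 2825.7653
Population variance = 2825.7653 / 98 = 28.8343
Standard deviation = √28.8343 = 5.3698

5.37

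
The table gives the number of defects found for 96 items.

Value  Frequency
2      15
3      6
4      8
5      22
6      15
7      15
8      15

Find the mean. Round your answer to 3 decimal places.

5.260

Values: 2, 3, 4, 5, 6, 7, 8
Σfx = 15×2 + 6×3 + 8×4 + 22×5 + 15×6 + 15×7 + 15×8 = 505
n = Σf = 96
Mean = 505 / 96 = 5.2604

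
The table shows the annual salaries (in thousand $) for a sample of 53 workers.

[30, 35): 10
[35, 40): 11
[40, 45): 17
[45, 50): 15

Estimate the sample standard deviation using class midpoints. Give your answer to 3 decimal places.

Midpoints: 32.5, 37.5, 42.5, 47.5
n = 53, Σfm = 2172.5, mean = 40.9906
Σfm² = 90581.25
Σf(m − x̄)² = Σfm² − (Σfm)²/n = 90581.25 − 2172.5²/53 = 1529.2453
Sample variance = 1529.2453 / 52 = 29.4086
Standard deviation = √29.4086 = 5.4230

5.423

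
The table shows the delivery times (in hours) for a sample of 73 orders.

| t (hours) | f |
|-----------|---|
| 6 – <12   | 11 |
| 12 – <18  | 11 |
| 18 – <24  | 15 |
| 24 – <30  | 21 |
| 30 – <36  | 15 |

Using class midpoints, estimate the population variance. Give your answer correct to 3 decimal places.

64.880

Midpoints: 9, 15, 21, 27, 33
n = 73, Σfm = 1641, mean = 22.4795
Σfm² = 41625
Σf(m − x̄)² = Σfm² − (Σfm)²/n = 41625 − 1641²/73 = 4736.2192
Population variance = 4736.2192 / 73 = 64.8797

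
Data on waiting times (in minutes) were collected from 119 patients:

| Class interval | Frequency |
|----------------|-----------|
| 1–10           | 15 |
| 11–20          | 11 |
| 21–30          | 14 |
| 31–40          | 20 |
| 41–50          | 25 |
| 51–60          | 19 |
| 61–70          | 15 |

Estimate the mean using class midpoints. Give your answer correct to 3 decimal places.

Midpoints: 5.5, 15.5, 25.5, 35.5, 45.5, 55.5, 65.5
Σfm = 15×5.5 + 11×15.5 + 14×25.5 + 20×35.5 + 25×45.5 + 19×55.5 + 15×65.5 = 4494.5
n = Σf = 119
Mean = 4494.5 / 119 = 37.7689

37.769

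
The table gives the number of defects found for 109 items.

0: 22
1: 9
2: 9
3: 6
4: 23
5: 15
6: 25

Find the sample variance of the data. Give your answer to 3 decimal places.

4.998

Values: 0, 1, 2, 3, 4, 5, 6
n = 109, Σfx = 362, mean = 3.3211
Σfx² = 1742
Σf(x − x̄)² = Σfx² − (Σfx)²/n = 1742 − 362²/109 = 539.7615
Sample variance = 539.7615 / 108 = 4.9978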